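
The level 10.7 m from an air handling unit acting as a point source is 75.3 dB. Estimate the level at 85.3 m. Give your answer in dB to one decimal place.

For a point source, L₂ = L₁ − 20·log₁₀(r₂/r₁).
L₂ = 75.3 − 20·log₁₀(85.3/10.7) = 75.3 − 18.031 = 57.27 dB.

57.3 dB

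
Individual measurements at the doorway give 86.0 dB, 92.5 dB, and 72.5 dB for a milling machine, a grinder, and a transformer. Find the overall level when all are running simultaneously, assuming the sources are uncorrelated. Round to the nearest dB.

93 dB

Incoherent sources combine by intensity addition: L_total = 10·log₁₀(Σ 10^(L_i/10)).
Σ 10^(L/10) = 10^(86.0/10) + 10^(92.5/10) + 10^(72.5/10) = 2.194e+09.
L_total = 10·log₁₀(2.194e+09) = 93.41 dB.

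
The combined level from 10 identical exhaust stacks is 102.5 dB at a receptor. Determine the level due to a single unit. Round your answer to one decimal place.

Dividing the total intensity by 10 lowers the level by 10·log₁₀ 10 = 10.000 dB: L₁ = 102.5 − 10.000.

92.5 dB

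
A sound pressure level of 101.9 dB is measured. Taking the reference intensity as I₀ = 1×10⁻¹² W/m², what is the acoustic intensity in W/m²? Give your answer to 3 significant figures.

0.0155 W/m²

L = 10·log₁₀(I/I₀) ⇒ I = I₀·10^(L/10) = 10⁻¹² × 10^10.19.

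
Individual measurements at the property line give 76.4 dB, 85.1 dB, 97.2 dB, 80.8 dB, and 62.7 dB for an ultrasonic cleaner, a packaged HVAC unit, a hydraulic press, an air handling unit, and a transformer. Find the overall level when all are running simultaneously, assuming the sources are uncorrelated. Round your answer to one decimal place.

97.6 dB

Incoherent sources combine by intensity addition: L_total = 10·log₁₀(Σ 10^(L_i/10)).
Σ 10^(L/10) = 10^(76.4/10) + 10^(85.1/10) + 10^(97.2/10) + 10^(80.8/10) + 10^(62.7/10) = 5.737e+09.
L_total = 10·log₁₀(5.737e+09) = 97.59 dB.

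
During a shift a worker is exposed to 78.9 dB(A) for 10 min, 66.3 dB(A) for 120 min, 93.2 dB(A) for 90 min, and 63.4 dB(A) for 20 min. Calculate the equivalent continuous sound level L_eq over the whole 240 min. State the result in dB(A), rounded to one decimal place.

Weight each interval's intensity by its duration and average over T = 240 min:
Σ tᵢ·10^(Lᵢ/10) = 10·10^(78.9/10) + 120·10^(66.3/10) + 90·10^(93.2/10) + 20·10^(63.4/10) = 1.894e+11.
L_eq = 10·log₁₀(1.894e+11/240) = 88.97 dB(A).

89.0 dB(A)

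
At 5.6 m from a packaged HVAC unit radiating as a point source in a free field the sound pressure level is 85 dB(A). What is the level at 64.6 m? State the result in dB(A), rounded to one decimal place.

Spherical spreading from a point source gives a 20·log₁₀(r₂/r₁) drop.
L₂ = 85 − 20·log₁₀(64.6/5.6) = 85 − 21.241 = 63.76 dB(A).

63.8 dB(A)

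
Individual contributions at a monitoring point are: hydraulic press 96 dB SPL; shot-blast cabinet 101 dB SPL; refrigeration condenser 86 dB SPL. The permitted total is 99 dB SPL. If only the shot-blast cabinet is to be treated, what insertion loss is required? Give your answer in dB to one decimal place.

The untreated sources together contribute 10^(96/10) + 10^(86/10) = 4.379e+09, i.e. 96.41 dB SPL.
To meet 99 dB SPL overall, the treated shot-blast cabinet may contribute at most 10^(99/10) − 4.379e+09 = 3.564e+09, i.e. 95.52 dB SPL.
Required insertion loss = 101 − 95.52 = 5.48 dB.

5.5 dB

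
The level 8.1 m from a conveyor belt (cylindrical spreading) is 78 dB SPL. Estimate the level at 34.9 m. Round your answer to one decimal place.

71.7 dB SPL

Cylindrical spreading from a line source gives a 10·log₁₀(r₂/r₁) drop.
L₂ = 78 − 10·log₁₀(34.9/8.1) = 78 − 6.343 = 71.66 dB SPL.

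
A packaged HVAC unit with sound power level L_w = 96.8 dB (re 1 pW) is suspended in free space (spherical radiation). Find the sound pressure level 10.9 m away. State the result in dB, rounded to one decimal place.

65.1 dB

Free-field spherical radiation: L_p = L_w − 10·log₁₀(4π·r²), r = 10.9 m.
4π·r² = 1493 m², 10·log₁₀ of that is 31.741 dB.
L_p = 96.8 − 31.741 = 65.06 dB.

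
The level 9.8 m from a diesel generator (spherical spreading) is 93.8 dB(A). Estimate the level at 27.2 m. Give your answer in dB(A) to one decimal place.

For a point source, L₂ = L₁ − 20·log₁₀(r₂/r₁).
L₂ = 93.8 − 20·log₁₀(27.2/9.8) = 93.8 − 8.867 = 84.93 dB(A).

84.9 dB(A)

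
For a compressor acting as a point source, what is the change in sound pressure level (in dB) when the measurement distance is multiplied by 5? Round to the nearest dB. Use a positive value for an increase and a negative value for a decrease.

A point source loses 6 dB per doubling of distance; generally ΔL = −20·log₁₀(r₂/r₁).
ΔL = −20·log₁₀(5) = -13.98 dB.

-14 dB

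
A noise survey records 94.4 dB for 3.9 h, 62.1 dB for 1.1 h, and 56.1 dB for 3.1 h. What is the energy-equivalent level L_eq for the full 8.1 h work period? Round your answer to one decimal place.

Weight each interval's intensity by its duration and average over T = 8.1 h:
Σ tᵢ·10^(Lᵢ/10) = 3.9·10^(94.4/10) + 1.1·10^(62.1/10) + 3.1·10^(56.1/10) = 1.074e+10.
L_eq = 10·log₁₀(1.074e+10/8.1) = 91.23 dB.

91.2 dB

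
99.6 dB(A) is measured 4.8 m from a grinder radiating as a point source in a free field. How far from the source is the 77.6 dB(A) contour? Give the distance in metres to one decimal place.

For a point source L₁ − L₂ = 20·log₁₀(r₂/r₁), so r₂ = r₁·10^((L₁−L₂)/20).
r₂ = 4.8·10^((99.6−77.6)/20) = 4.8·10^(22.0/20) = 60.43 m.

60.4 m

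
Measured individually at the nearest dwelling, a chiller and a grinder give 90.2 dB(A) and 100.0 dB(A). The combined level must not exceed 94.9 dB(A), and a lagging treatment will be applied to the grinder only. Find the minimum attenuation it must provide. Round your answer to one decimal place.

Everything except the grinder sums to 10^(90.2/10) = 1.047e+09 in linear terms, 90.20 dB(A).
The limit corresponds to 10^(94.9/10) = 3.090e+09; subtracting the fixed part leaves 2.043e+09 for the grinder, i.e. 93.10 dB(A).
Required insertion loss = 100.0 − 93.10 = 6.90 dB.

6.9 dB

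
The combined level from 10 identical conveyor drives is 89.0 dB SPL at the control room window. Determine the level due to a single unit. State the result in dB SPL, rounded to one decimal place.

Dividing the total intensity by 10 lowers the level by 10·log₁₀ 10 = 10.000 dB: L₁ = 89.0 − 10.000.

79.0 dB SPL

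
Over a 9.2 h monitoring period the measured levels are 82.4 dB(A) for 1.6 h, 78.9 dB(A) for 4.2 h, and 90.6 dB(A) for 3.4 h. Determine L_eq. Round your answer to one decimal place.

L_eq = 10·log₁₀[(1/T)·Σ tᵢ·10^(Lᵢ/10)] with T = 9.2 h.
Σ tᵢ·10^(Lᵢ/10) = 1.6·10^(82.4/10) + 4.2·10^(78.9/10) + 3.4·10^(90.6/10) = 4.508e+09.
L_eq = 10·log₁₀(4.508e+09/9.2) = 86.90 dB(A).

86.9 dB(A)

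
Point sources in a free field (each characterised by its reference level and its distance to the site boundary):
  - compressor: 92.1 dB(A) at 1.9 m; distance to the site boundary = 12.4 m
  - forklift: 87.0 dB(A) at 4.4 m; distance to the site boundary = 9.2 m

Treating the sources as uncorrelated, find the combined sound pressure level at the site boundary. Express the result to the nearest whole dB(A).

Propagate each source to the receiver with L = L_ref − 20·log₁₀(r/r_ref), then add intensities.
compressor: 92.1 − 20·log₁₀(12.4/1.9) = 92.1 − 16.29 = 75.81 dB(A).
forklift: 87.0 − 20·log₁₀(9.2/4.4) = 87.0 − 6.41 = 80.59 dB(A).
Σ 10^(L/10) = 1.527e+08 → L_total = 10·log₁₀(1.527e+08) = 81.84 dB(A).

82 dB(A)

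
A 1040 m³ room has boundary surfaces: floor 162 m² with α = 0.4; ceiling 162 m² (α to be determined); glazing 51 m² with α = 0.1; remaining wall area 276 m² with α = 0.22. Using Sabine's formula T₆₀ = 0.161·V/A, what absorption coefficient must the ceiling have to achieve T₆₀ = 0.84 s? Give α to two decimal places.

0.42

From T₆₀ = 0.161·V/A, the target T₆₀ = 0.84 s needs A = 0.161·1040/0.84 = 199.33 m².
Absorption from the other surfaces = 162·0.4 + 51·0.1 + 276·0.22 = 130.62 m², so the ceiling must supply 68.71 m² over 162 m².
α = 68.71/162 = 0.424.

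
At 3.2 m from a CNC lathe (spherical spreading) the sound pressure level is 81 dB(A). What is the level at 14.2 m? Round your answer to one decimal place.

Spherical spreading from a point source gives a 20·log₁₀(r₂/r₁) drop.
L₂ = 81 − 20·log₁₀(14.2/3.2) = 81 − 12.943 = 68.06 dB(A).

68.1 dB(A)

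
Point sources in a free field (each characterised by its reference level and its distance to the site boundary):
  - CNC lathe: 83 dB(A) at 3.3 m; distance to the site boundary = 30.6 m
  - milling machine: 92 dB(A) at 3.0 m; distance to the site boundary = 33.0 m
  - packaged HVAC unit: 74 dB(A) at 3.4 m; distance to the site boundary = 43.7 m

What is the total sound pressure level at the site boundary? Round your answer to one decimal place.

Apply inverse-square spreading to bring every level to the receiver, then sum 10^(L/10).
CNC lathe: 83 − 20·log₁₀(30.6/3.3) = 83 − 19.34 = 63.66 dB(A).
milling machine: 92 − 20·log₁₀(33.0/3.0) = 92 − 20.83 = 71.17 dB(A).
packaged HVAC unit: 74 − 20·log₁₀(43.7/3.4) = 74 − 22.18 = 51.82 dB(A).
Σ 10^(L/10) = 1.557e+07 → L_total = 10·log₁₀(1.557e+07) = 71.92 dB(A).

71.9 dB(A)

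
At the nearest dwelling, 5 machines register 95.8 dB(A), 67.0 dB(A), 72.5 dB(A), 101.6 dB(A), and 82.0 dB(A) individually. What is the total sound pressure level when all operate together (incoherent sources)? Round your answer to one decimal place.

Incoherent sources combine by intensity addition: L_total = 10·log₁₀(Σ 10^(L_i/10)).
Σ 10^(L/10) = 10^(95.8/10) + 10^(67.0/10) + 10^(72.5/10) + 10^(101.6/10) + 10^(82.0/10) = 1.844e+10.
L_total = 10·log₁₀(1.844e+10) = 102.66 dB(A).

102.7 dB(A)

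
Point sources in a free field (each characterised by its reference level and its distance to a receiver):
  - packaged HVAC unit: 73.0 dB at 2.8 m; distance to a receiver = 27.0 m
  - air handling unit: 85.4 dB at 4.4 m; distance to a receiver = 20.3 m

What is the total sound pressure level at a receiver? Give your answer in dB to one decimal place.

Propagate each source to the receiver with L = L_ref − 20·log₁₀(r/r_ref), then add intensities.
packaged HVAC unit: 73.0 − 20·log₁₀(27.0/2.8) = 73.0 − 19.68 = 53.32 dB.
air handling unit: 85.4 − 20·log₁₀(20.3/4.4) = 85.4 − 13.28 = 72.12 dB.
Σ 10^(L/10) = 1.650e+07 → L_total = 10·log₁₀(1.650e+07) = 72.18 dB.

72.2 dB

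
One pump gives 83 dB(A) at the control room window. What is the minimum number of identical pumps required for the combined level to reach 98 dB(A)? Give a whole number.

32

Need L₁ + 10·log₁₀ N ≥ 98, i.e. log₁₀ N ≥ 1.50.
N ≥ 10^(15.0/10) = 31.623, so N = 32.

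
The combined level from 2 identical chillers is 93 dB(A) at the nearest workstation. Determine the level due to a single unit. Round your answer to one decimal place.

2 equal contributions raise the level by 10·log₁₀ 2 = 3.010 dB, so each unit alone gives 93 − 3.010.

90.0 dB(A)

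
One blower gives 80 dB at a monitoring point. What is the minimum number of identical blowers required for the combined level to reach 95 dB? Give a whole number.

32

The shortfall is 95 − 80 = 15.0 dB, and N units add 10·log₁₀ N, so need 10·log₁₀ N ≥ 15.0.
N ≥ 10^(15.0/10) = 31.623, so N = 32.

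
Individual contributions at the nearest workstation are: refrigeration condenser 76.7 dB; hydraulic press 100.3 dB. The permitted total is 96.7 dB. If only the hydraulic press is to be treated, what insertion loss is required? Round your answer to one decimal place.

3.6 dB

The untreated sources together contribute 10^(76.7/10) = 4.677e+07, i.e. 76.70 dB.
To meet 96.7 dB overall, the treated hydraulic press may contribute at most 10^(96.7/10) − 4.677e+07 = 4.631e+09, i.e. 96.66 dB.
So the hydraulic press must be reduced from 100.3 to 96.66 dB: IL = 3.64 dB.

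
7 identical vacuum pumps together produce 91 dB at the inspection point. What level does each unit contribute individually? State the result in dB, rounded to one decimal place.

82.5 dB

7 equal contributions raise the level by 10·log₁₀ 7 = 8.451 dB, so each unit alone gives 91 − 8.451.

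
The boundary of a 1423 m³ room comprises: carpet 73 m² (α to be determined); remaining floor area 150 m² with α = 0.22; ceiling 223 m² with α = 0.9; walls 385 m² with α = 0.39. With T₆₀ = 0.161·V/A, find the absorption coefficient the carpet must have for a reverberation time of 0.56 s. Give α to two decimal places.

0.35

Required total absorption A = 0.161·1423/0.56 = 409.11 m².
Absorption from the other surfaces = 150·0.22 + 223·0.9 + 385·0.39 = 383.85 m², so the carpet must supply 25.26 m² over 73 m².
α = 25.26/73 = 0.346.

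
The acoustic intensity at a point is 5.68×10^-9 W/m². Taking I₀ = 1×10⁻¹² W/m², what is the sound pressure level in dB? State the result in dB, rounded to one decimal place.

37.5 dB

I/I₀ = 5.68×10^-9/10⁻¹² = 5.68×10^3, and L = 10·log₁₀(I/I₀).
L = 10·(0.7543 + 3) = 37.54 dB.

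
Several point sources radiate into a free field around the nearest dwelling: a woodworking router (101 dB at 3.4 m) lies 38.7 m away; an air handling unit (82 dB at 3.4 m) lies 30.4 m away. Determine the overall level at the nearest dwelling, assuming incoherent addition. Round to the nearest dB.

Apply inverse-square spreading to bring every level to the receiver, then sum 10^(L/10).
woodworking router: 101 − 20·log₁₀(38.7/3.4) = 101 − 21.12 = 79.88 dB.
air handling unit: 82 − 20·log₁₀(30.4/3.4) = 82 − 19.03 = 62.97 dB.
Σ 10^(L/10) = 9.915e+07 → L_total = 10·log₁₀(9.915e+07) = 79.96 dB.

80 dB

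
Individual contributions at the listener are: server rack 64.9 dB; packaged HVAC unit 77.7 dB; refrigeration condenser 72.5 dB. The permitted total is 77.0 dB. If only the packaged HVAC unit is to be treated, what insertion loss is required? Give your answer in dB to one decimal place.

3.0 dB

Fixed contribution from the other sources: Σ 10^(L/10) = 10^(64.9/10) + 10^(72.5/10) = 2.087e+07 (73.20 dB).
To meet 77.0 dB overall, the treated packaged HVAC unit may contribute at most 10^(77.0/10) − 2.087e+07 = 2.925e+07, i.e. 74.66 dB.
Required insertion loss = 77.7 − 74.66 = 3.04 dB.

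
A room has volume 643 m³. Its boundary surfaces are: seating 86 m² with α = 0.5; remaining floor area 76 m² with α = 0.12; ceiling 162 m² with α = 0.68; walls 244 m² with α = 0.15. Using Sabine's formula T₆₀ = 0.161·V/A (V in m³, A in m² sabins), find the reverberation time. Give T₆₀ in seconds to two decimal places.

A = Σ Sᵢαᵢ = 86·0.5 + 76·0.12 + 162·0.68 + 244·0.15 = 198.88 m².
T₆₀ = 0.161 × 643 / 198.88 = 0.521 s.

0.52 s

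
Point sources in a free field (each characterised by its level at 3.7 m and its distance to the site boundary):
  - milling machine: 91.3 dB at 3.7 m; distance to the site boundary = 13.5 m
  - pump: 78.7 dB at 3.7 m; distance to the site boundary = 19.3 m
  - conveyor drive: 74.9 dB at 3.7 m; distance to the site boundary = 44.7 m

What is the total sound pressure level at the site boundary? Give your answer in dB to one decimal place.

Propagate each source to the receiver with L = L_ref − 20·log₁₀(r/r_ref), then add intensities.
milling machine: 91.3 − 20·log₁₀(13.5/3.7) = 91.3 − 11.24 = 80.06 dB.
pump: 78.7 − 20·log₁₀(19.3/3.7) = 78.7 − 14.35 = 64.35 dB.
conveyor drive: 74.9 − 20·log₁₀(44.7/3.7) = 74.9 − 21.64 = 53.26 dB.
Σ 10^(L/10) = 1.043e+08 → L_total = 10·log₁₀(1.043e+08) = 80.18 dB.

80.2 dB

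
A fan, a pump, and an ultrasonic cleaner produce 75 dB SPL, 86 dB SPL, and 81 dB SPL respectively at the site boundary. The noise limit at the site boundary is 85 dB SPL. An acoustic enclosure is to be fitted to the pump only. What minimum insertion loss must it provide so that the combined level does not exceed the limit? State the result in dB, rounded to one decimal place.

Fixed contribution from the other sources: Σ 10^(L/10) = 10^(75/10) + 10^(81/10) = 1.575e+08 (81.97 dB SPL).
The limit corresponds to 10^(85/10) = 3.162e+08; subtracting the fixed part leaves 1.587e+08 for the pump, i.e. 82.01 dB SPL.
So the pump must be reduced from 86 to 82.01 dB SPL: IL = 3.99 dB.

4.0 dB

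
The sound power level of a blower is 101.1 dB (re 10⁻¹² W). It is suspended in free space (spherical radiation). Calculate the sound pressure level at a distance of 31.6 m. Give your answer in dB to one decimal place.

The power spreads over a sphere of area 4π·r², so L_p = L_w − 10·log₁₀(4π·r²).
4π·r² = 1.255e+04 m², 10·log₁₀ of that is 40.986 dB.
L_p = 101.1 − 40.986 = 60.11 dB.

60.1 dB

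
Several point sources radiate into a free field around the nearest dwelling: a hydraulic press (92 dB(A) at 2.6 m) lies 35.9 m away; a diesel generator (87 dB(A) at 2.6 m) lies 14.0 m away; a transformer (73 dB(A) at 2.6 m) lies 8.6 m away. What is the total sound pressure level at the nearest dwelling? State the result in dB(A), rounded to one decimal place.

First find each source's level at the receiver (point-source: −20·log₁₀(r/r_ref)), then combine on an intensity basis.
hydraulic press: 92 − 20·log₁₀(35.9/2.6) = 92 − 22.80 = 69.20 dB(A).
diesel generator: 87 − 20·log₁₀(14.0/2.6) = 87 − 14.62 = 72.38 dB(A).
transformer: 73 − 20·log₁₀(8.6/2.6) = 73 − 10.39 = 62.61 dB(A).
Σ 10^(L/10) = 2.742e+07 → L_total = 10·log₁₀(2.742e+07) = 74.38 dB(A).

74.4 dB(A)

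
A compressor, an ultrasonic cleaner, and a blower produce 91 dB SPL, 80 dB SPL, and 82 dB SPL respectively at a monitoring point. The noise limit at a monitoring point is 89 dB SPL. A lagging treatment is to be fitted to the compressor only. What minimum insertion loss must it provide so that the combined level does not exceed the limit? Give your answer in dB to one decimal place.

3.7 dB

Everything except the compressor sums to 10^(80/10) + 10^(82/10) = 2.585e+08 in linear terms, 84.12 dB SPL.
To meet 89 dB SPL overall, the treated compressor may contribute at most 10^(89/10) − 2.585e+08 = 5.358e+08, i.e. 87.29 dB SPL.
So the compressor must be reduced from 91 to 87.29 dB SPL: IL = 3.71 dB.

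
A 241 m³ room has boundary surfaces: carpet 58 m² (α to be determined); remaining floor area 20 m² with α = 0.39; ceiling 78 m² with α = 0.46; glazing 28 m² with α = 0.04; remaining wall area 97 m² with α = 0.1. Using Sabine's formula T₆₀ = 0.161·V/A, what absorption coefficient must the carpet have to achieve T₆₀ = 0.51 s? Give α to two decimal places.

0.37

Required total absorption A = 0.161·241/0.51 = 76.08 m².
Absorption from the other surfaces = 20·0.39 + 78·0.46 + 28·0.04 + 97·0.1 = 54.50 m², so the carpet must supply 21.58 m² over 58 m².
α = 21.58/58 = 0.372.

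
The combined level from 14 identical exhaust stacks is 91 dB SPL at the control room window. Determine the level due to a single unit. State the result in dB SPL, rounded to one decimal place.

14 equal contributions raise the level by 10·log₁₀ 14 = 11.461 dB, so each unit alone gives 91 − 11.461.

79.5 dB SPL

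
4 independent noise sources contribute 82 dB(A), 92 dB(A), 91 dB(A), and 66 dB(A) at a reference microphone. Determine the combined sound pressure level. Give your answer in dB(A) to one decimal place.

94.8 dB(A)

For uncorrelated sources the intensities add, so convert each level to linear form, sum, and take 10·log₁₀ of the total.
Σ 10^(L/10) = 10^(82/10) + 10^(92/10) + 10^(91/10) + 10^(66/10) = 3.006e+09.
L_total = 10·log₁₀(3.006e+09) = 94.78 dB(A).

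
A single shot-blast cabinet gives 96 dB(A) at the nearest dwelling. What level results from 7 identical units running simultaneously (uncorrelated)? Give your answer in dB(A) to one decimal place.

104.5 dB(A)

L_total = L₁ + 10·log₁₀ N for N identical incoherent sources.
L_total = 96 + 10·log₁₀(7) = 96 + 8.451 = 104.45 dB(A).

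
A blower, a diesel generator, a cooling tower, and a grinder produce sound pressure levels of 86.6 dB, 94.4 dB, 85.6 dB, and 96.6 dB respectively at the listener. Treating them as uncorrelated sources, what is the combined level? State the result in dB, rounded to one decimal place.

For uncorrelated sources the intensities add, so convert each level to linear form, sum, and take 10·log₁₀ of the total.
Σ 10^(L/10) = 10^(86.6/10) + 10^(94.4/10) + 10^(85.6/10) + 10^(96.6/10) = 8.145e+09.
L_total = 10·log₁₀(8.145e+09) = 99.11 dB.

99.1 dB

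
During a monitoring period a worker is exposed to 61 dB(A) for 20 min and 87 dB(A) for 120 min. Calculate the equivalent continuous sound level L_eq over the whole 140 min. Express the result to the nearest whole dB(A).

Weight each interval's intensity by its duration and average over T = 140 min:
Σ tᵢ·10^(Lᵢ/10) = 20·10^(61/10) + 120·10^(87/10) = 6.017e+10.
L_eq = 10·log₁₀(6.017e+10/140) = 86.33 dB(A).

86 dB(A)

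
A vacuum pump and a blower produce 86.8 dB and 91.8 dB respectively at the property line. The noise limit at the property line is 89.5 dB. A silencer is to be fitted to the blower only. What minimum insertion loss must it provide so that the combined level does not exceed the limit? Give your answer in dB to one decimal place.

5.6 dB

Fixed contribution from the other source: Σ 10^(L/10) = 10^(86.8/10) = 4.786e+08 (86.80 dB).
To meet 89.5 dB overall, the treated blower may contribute at most 10^(89.5/10) − 4.786e+08 = 4.126e+08, i.e. 86.16 dB.
Required insertion loss = 91.8 − 86.16 = 5.64 dB.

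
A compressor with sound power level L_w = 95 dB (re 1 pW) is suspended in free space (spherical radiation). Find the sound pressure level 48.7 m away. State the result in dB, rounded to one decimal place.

L_p = L_w − 10·log₁₀(4π·r²) with r = 48.7 m.
4π·r² = 2.98e+04 m², 10·log₁₀ of that is 44.743 dB.
L_p = 95 − 44.743 = 50.26 dB.

50.3 dB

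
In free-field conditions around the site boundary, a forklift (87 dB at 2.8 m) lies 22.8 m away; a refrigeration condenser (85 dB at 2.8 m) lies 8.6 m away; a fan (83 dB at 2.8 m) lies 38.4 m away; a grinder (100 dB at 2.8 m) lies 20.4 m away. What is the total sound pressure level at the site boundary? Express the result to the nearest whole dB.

First find each source's level at the receiver (point-source: −20·log₁₀(r/r_ref)), then combine on an intensity basis.
forklift: 87 − 20·log₁₀(22.8/2.8) = 87 − 18.22 = 68.78 dB.
refrigeration condenser: 85 − 20·log₁₀(8.6/2.8) = 85 − 9.75 = 75.25 dB.
fan: 83 − 20·log₁₀(38.4/2.8) = 83 − 22.74 = 60.26 dB.
grinder: 100 − 20·log₁₀(20.4/2.8) = 100 − 17.25 = 82.75 dB.
Σ 10^(L/10) = 2.305e+08 → L_total = 10·log₁₀(2.305e+08) = 83.63 dB.

84 dB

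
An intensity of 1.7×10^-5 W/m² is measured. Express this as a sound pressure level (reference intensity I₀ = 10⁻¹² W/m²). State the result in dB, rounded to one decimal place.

72.3 dB

Dividing by I₀ shifts the exponent by 12: I/I₀ = 1.7×10^7.
L = 10·(0.2304 + 7) = 72.30 dB.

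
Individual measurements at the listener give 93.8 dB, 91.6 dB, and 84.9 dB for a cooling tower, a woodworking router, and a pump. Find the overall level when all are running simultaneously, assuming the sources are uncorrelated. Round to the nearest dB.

For uncorrelated sources the intensities add, so convert each level to linear form, sum, and take 10·log₁₀ of the total.
Σ 10^(L/10) = 10^(93.8/10) + 10^(91.6/10) + 10^(84.9/10) = 4.153e+09.
L_total = 10·log₁₀(4.153e+09) = 96.18 dB.

96 dB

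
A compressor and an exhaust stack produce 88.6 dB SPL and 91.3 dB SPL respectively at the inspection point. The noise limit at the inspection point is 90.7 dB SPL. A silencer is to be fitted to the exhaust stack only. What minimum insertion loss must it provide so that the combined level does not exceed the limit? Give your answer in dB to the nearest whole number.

Everything except the exhaust stack sums to 10^(88.6/10) = 7.244e+08 in linear terms, 88.60 dB SPL.
The limit corresponds to 10^(90.7/10) = 1.175e+09; subtracting the fixed part leaves 4.505e+08 for the exhaust stack, i.e. 86.54 dB SPL.
Required insertion loss = 91.3 − 86.54 = 4.76 dB.

5 dB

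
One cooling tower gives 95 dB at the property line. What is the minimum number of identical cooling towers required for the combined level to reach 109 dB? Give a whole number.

The shortfall is 109 − 95 = 14.0 dB, and N units add 10·log₁₀ N, so need 10·log₁₀ N ≥ 14.0.
N ≥ 10^(14.0/10) = 25.119, so N = 26.

26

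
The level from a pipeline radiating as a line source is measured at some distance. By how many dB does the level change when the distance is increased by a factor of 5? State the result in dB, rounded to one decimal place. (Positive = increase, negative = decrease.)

Line-source spreading: ΔL = −10·log₁₀(r₂/r₁).
ΔL = −10·log₁₀(5) = -6.99 dB.

-7.0 dB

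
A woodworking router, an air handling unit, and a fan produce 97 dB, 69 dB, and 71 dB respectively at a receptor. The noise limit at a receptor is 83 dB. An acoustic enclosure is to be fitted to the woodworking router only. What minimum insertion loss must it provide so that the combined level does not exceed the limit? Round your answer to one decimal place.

14.5 dB

Fixed contribution from the other sources: Σ 10^(L/10) = 10^(69/10) + 10^(71/10) = 2.053e+07 (73.12 dB).
The limit corresponds to 10^(83/10) = 1.995e+08; subtracting the fixed part leaves 1.790e+08 for the woodworking router, i.e. 82.53 dB.
Required insertion loss = 97 − 82.53 = 14.47 dB.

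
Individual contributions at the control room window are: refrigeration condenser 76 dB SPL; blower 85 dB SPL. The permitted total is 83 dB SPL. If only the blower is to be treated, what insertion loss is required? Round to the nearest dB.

The untreated sources together contribute 10^(76/10) = 3.981e+07, i.e. 76.00 dB SPL.
The limit corresponds to 10^(83/10) = 1.995e+08; subtracting the fixed part leaves 1.597e+08 for the blower, i.e. 82.03 dB SPL.
Required insertion loss = 85 − 82.03 = 2.97 dB.

3 dB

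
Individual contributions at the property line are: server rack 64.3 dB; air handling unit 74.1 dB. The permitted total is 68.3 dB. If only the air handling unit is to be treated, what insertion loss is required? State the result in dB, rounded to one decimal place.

Fixed contribution from the other source: Σ 10^(L/10) = 10^(64.3/10) = 2.692e+06 (64.30 dB).
To meet 68.3 dB overall, the treated air handling unit may contribute at most 10^(68.3/10) − 2.692e+06 = 4.069e+06, i.e. 66.10 dB.
So the air handling unit must be reduced from 74.1 to 66.10 dB: IL = 8.00 dB.

8.0 dB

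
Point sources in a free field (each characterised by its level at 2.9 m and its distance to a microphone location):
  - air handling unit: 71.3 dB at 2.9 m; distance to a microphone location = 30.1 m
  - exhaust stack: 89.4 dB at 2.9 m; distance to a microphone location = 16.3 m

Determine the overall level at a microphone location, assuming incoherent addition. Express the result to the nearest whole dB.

74 dB

Propagate each source to the receiver with L = L_ref − 20·log₁₀(r/r_ref), then add intensities.
air handling unit: 71.3 − 20·log₁₀(30.1/2.9) = 71.3 − 20.32 = 50.98 dB.
exhaust stack: 89.4 − 20·log₁₀(16.3/2.9) = 89.4 − 15.00 = 74.40 dB.
Σ 10^(L/10) = 2.769e+07 → L_total = 10·log₁₀(2.769e+07) = 74.42 dB.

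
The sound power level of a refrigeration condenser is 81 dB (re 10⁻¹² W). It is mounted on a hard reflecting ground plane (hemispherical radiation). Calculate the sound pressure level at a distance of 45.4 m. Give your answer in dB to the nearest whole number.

Free-field hemispherical radiation: L_p = L_w − 10·log₁₀(2π·r²), r = 45.4 m.
2π·r² = 1.295e+04 m², 10·log₁₀ of that is 41.123 dB.
L_p = 81 − 41.123 = 39.88 dB.

40 dB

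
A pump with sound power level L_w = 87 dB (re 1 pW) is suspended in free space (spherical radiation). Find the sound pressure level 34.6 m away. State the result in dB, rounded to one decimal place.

45.2 dB

L_p = L_w − 10·log₁₀(4π·r²) with r = 34.6 m.
4π·r² = 1.504e+04 m², 10·log₁₀ of that is 41.774 dB.
L_p = 87 − 41.774 = 45.23 dB.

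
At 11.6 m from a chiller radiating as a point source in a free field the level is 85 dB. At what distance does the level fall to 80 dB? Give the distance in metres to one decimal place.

20.6 m

Point-source spreading drops the level by 20·log₁₀(r₂/r₁); inverting, r₂/r₁ = 10^(ΔL/20).
r₂ = 11.6·10^((85−80)/20) = 11.6·10^(5.0/20) = 20.63 m.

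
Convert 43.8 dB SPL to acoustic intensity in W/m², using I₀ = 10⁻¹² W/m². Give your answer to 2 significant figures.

2.4e-08 W/m²

L = 10·log₁₀(I/I₀) ⇒ I = I₀·10^(L/10) = 10⁻¹² × 10^4.38.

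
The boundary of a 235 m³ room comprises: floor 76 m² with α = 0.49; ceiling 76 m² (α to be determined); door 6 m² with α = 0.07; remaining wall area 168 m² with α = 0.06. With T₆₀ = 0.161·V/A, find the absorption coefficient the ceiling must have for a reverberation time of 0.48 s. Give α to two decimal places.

0.41

Required total absorption A = 0.161·235/0.48 = 78.82 m².
Absorption from the other surfaces = 76·0.49 + 6·0.07 + 168·0.06 = 47.74 m², so the ceiling must supply 31.08 m² over 76 m².
α = 31.08/76 = 0.409.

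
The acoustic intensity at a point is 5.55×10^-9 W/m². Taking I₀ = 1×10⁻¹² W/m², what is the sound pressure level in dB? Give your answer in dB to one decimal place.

37.4 dB

L = 10·log₁₀(I/I₀) = 10·log₁₀(5.55×10^-9/10⁻¹²) = 10·log₁₀(5.55×10^3).
L = 10·(0.7443 + 3) = 37.44 dB.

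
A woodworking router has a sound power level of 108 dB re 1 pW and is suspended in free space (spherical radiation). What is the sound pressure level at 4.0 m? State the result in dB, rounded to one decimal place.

85.0 dB

The power spreads over a sphere of area 4π·r², so L_p = L_w − 10·log₁₀(4π·r²).
4π·r² = 201.1 m², 10·log₁₀ of that is 23.033 dB.
L_p = 108 − 23.033 = 84.97 dB.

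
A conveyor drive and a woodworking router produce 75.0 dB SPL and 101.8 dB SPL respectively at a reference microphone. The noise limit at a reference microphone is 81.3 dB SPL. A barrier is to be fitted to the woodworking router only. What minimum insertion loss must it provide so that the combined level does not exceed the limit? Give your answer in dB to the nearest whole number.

22 dB

The untreated sources together contribute 10^(75.0/10) = 3.162e+07, i.e. 75.00 dB SPL.
The limit corresponds to 10^(81.3/10) = 1.349e+08; subtracting the fixed part leaves 1.033e+08 for the woodworking router, i.e. 80.14 dB SPL.
Required insertion loss = 101.8 − 80.14 = 21.66 dB.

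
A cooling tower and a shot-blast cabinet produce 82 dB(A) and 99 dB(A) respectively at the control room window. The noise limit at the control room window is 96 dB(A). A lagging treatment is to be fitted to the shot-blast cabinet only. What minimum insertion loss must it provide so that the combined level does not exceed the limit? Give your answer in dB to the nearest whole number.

Everything except the shot-blast cabinet sums to 10^(82/10) = 1.585e+08 in linear terms, 82.00 dB(A).
The limit corresponds to 10^(96/10) = 3.981e+09; subtracting the fixed part leaves 3.823e+09 for the shot-blast cabinet, i.e. 95.82 dB(A).
Required insertion loss = 99 − 95.82 = 3.18 dB.

3 dB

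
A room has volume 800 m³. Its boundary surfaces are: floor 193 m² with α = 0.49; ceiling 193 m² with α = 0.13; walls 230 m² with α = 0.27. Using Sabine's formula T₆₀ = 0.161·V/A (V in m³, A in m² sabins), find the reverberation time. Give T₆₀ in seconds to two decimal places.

0.71 s

Total absorption A = 193·0.49 + 193·0.13 + 230·0.27 = 181.76 m² sabins.
T₆₀ = 0.161 × 800 / 181.76 = 0.709 s.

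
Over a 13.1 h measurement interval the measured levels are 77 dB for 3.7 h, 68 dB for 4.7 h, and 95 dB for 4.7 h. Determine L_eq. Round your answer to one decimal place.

L_eq = 10·log₁₀[(1/T)·Σ tᵢ·10^(Lᵢ/10)] with T = 13.1 h.
Σ tᵢ·10^(Lᵢ/10) = 3.7·10^(77/10) + 4.7·10^(68/10) + 4.7·10^(95/10) = 1.508e+10.
L_eq = 10·log₁₀(1.508e+10/13.1) = 90.61 dB.

90.6 dB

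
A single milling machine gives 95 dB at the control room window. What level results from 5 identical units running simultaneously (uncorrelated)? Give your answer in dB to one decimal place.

102.0 dB

N identical incoherent sources raise the level by 10·log₁₀ N.
L_total = 95 + 10·log₁₀(5) = 95 + 6.990 = 101.99 dB.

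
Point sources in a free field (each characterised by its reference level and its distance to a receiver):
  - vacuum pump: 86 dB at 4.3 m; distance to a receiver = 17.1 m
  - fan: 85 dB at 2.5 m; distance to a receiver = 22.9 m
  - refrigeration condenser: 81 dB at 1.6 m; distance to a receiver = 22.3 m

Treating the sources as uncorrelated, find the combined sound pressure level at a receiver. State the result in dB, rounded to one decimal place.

First find each source's level at the receiver (point-source: −20·log₁₀(r/r_ref)), then combine on an intensity basis.
vacuum pump: 86 − 20·log₁₀(17.1/4.3) = 86 − 11.99 = 74.01 dB.
fan: 85 − 20·log₁₀(22.9/2.5) = 85 − 19.24 = 65.76 dB.
refrigeration condenser: 81 − 20·log₁₀(22.3/1.6) = 81 − 22.88 = 58.12 dB.
Σ 10^(L/10) = 2.959e+07 → L_total = 10·log₁₀(2.959e+07) = 74.71 dB.

74.7 dB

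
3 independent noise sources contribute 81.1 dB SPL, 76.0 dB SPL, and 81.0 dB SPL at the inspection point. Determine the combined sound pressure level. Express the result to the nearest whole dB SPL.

85 dB SPL

For uncorrelated sources the intensities add, so convert each level to linear form, sum, and take 10·log₁₀ of the total.
Σ 10^(L/10) = 10^(81.1/10) + 10^(76.0/10) + 10^(81.0/10) = 2.945e+08.
L_total = 10·log₁₀(2.945e+08) = 84.69 dB SPL.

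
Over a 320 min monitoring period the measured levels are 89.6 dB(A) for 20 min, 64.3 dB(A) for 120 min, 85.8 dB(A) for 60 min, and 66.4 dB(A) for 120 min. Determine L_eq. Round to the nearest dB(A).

81 dB(A)

The energy average is taken in the linear domain: L_eq = 10·log₁₀[(Σ tᵢ·10^(Lᵢ/10))/T], T = 320 min.
Σ tᵢ·10^(Lᵢ/10) = 20·10^(89.6/10) + 120·10^(64.3/10) + 60·10^(85.8/10) + 120·10^(66.4/10) = 4.190e+10.
L_eq = 10·log₁₀(4.190e+10/320) = 81.17 dB(A).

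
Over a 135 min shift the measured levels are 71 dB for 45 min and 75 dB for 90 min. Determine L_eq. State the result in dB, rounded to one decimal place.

Weight each interval's intensity by its duration and average over T = 135 min:
Σ tᵢ·10^(Lᵢ/10) = 45·10^(71/10) + 90·10^(75/10) = 3.413e+09.
L_eq = 10·log₁₀(3.413e+09/135) = 74.03 dB.

74.0 dB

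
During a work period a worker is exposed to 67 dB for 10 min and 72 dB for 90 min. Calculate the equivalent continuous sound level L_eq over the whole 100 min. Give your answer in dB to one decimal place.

71.7 dB

The energy average is taken in the linear domain: L_eq = 10·log₁₀[(Σ tᵢ·10^(Lᵢ/10))/T], T = 100 min.
Σ tᵢ·10^(Lᵢ/10) = 10·10^(67/10) + 90·10^(72/10) = 1.477e+09.
L_eq = 10·log₁₀(1.477e+09/100) = 71.69 dB.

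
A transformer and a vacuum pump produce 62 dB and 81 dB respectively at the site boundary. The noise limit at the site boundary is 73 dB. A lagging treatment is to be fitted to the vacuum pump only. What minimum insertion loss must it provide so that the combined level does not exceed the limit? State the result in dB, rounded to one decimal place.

8.4 dB

The untreated sources together contribute 10^(62/10) = 1.585e+06, i.e. 62.00 dB.
The limit corresponds to 10^(73/10) = 1.995e+07; subtracting the fixed part leaves 1.837e+07 for the vacuum pump, i.e. 72.64 dB.
Required insertion loss = 81 − 72.64 = 8.36 dB.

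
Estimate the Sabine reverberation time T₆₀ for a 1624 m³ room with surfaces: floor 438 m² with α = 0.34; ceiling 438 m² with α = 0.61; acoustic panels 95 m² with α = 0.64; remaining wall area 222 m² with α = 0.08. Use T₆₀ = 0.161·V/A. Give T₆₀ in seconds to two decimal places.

0.53 s

Summing Sᵢαᵢ: 438·0.34 + 438·0.61 + 95·0.64 + 222·0.08 = 494.66 m².
T₆₀ = 0.161·V/A = 0.161·1624/494.66 = 0.529 s.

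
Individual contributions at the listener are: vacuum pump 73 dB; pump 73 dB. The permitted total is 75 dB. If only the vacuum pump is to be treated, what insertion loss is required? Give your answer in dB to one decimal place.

2.3 dB

Fixed contribution from the other source: Σ 10^(L/10) = 10^(73/10) = 1.995e+07 (73.00 dB).
To meet 75 dB overall, the treated vacuum pump may contribute at most 10^(75/10) − 1.995e+07 = 1.167e+07, i.e. 70.67 dB.
So the vacuum pump must be reduced from 73 to 70.67 dB: IL = 2.33 dB.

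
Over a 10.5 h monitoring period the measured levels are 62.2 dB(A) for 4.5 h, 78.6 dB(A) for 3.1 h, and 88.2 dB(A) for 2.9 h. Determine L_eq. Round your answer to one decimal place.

83.1 dB(A)

The energy average is taken in the linear domain: L_eq = 10·log₁₀[(Σ tᵢ·10^(Lᵢ/10))/T], T = 10.5 h.
Σ tᵢ·10^(Lᵢ/10) = 4.5·10^(62.2/10) + 3.1·10^(78.6/10) + 2.9·10^(88.2/10) = 2.148e+09.
L_eq = 10·log₁₀(2.148e+09/10.5) = 83.11 dB(A).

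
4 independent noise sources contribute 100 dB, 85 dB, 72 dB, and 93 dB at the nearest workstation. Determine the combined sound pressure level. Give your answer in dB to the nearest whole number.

101 dB

Incoherent sources combine by intensity addition: L_total = 10·log₁₀(Σ 10^(L_i/10)).
Σ 10^(L/10) = 10^(100/10) + 10^(85/10) + 10^(72/10) + 10^(93/10) = 1.233e+10.
L_total = 10·log₁₀(1.233e+10) = 100.91 dB.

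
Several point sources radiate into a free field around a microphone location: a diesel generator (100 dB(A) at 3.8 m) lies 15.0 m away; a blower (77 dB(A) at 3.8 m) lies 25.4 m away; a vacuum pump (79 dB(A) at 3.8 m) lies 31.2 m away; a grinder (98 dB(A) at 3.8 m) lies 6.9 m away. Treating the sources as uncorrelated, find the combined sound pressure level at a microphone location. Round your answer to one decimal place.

First find each source's level at the receiver (point-source: −20·log₁₀(r/r_ref)), then combine on an intensity basis.
diesel generator: 100 − 20·log₁₀(15.0/3.8) = 100 − 11.93 = 88.07 dB(A).
blower: 77 − 20·log₁₀(25.4/3.8) = 77 − 16.50 = 60.50 dB(A).
vacuum pump: 79 − 20·log₁₀(31.2/3.8) = 79 − 18.29 = 60.71 dB(A).
grinder: 98 − 20·log₁₀(6.9/3.8) = 98 − 5.18 = 92.82 dB(A).
Σ 10^(L/10) = 2.558e+09 → L_total = 10·log₁₀(2.558e+09) = 94.08 dB(A).

94.1 dB(A)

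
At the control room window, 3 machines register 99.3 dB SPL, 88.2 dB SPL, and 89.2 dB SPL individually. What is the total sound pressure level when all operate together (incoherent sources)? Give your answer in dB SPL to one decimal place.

100.0 dB SPL

For uncorrelated sources the intensities add, so convert each level to linear form, sum, and take 10·log₁₀ of the total.
Σ 10^(L/10) = 10^(99.3/10) + 10^(88.2/10) + 10^(89.2/10) = 1.000e+10.
L_total = 10·log₁₀(1.000e+10) = 100.00 dB SPL.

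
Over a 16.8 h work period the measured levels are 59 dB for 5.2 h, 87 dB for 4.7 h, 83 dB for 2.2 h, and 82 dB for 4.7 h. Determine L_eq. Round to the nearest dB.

83 dB

The energy average is taken in the linear domain: L_eq = 10·log₁₀[(Σ tᵢ·10^(Lᵢ/10))/T], T = 16.8 h.
Σ tᵢ·10^(Lᵢ/10) = 5.2·10^(59/10) + 4.7·10^(87/10) + 2.2·10^(83/10) + 4.7·10^(82/10) = 3.544e+09.
L_eq = 10·log₁₀(3.544e+09/16.8) = 83.24 dB.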